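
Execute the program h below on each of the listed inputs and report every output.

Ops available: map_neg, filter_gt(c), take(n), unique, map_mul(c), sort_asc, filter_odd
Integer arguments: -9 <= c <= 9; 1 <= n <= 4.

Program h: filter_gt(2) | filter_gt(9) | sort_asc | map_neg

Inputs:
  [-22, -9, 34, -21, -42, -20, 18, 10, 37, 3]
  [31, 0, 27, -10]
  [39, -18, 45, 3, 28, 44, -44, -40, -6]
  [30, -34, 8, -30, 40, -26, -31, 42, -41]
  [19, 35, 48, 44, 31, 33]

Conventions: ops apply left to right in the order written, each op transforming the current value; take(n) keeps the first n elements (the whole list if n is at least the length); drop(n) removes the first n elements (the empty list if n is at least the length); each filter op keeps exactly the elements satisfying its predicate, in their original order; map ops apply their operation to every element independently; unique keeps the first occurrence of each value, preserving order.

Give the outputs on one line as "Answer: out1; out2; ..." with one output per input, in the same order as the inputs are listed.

Execution, op by op:
  [-22, -9, 34, -21, -42, -20, 18, 10, 37, 3] -> [34, 18, 10, 37, 3] -> [34, 18, 10, 37] -> [10, 18, 34, 37] -> [-10, -18, -34, -37]
  [31, 0, 27, -10] -> [31, 27] -> [31, 27] -> [27, 31] -> [-27, -31]
  [39, -18, 45, 3, 28, 44, -44, -40, -6] -> [39, 45, 3, 28, 44] -> [39, 45, 28, 44] -> [28, 39, 44, 45] -> [-28, -39, -44, -45]
  [30, -34, 8, -30, 40, -26, -31, 42, -41] -> [30, 8, 40, 42] -> [30, 40, 42] -> [30, 40, 42] -> [-30, -40, -42]
  [19, 35, 48, 44, 31, 33] -> [19, 35, 48, 44, 31, 33] -> [19, 35, 48, 44, 31, 33] -> [19, 31, 33, 35, 44, 48] -> [-19, -31, -33, -35, -44, -48]

[-10, -18, -34, -37]; [-27, -31]; [-28, -39, -44, -45]; [-30, -40, -42]; [-19, -31, -33, -35, -44, -48]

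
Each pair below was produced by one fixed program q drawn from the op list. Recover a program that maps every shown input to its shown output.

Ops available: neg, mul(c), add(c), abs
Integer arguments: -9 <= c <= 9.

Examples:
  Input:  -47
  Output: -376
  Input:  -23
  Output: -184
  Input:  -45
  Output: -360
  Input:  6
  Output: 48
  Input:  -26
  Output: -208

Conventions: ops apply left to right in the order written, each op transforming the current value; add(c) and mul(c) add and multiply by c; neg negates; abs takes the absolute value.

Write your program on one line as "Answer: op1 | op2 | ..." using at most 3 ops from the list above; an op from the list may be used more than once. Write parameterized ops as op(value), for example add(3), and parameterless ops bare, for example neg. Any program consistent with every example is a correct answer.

mul(-8) | neg

Check, running the answer program on each example:
  -47 -> 376 -> -376
  -23 -> 184 -> -184
  -45 -> 360 -> -360
  6 -> -48 -> 48
  -26 -> 208 -> -208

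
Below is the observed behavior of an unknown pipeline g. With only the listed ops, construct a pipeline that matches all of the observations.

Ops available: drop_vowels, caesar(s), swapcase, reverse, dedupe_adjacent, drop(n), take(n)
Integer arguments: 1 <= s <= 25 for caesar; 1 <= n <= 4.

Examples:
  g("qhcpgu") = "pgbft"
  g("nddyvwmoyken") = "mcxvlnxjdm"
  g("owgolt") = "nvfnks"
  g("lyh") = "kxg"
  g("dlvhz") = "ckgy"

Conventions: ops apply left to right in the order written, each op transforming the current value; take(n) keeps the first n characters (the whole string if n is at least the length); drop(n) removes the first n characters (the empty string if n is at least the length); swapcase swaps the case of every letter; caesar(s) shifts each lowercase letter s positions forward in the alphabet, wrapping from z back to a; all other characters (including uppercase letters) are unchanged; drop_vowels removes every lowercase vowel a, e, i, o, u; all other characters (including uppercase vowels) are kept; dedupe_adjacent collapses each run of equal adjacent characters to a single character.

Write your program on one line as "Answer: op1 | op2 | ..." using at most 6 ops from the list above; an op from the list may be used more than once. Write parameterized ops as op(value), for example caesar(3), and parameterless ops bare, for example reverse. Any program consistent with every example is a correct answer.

caesar(4) | caesar(18) | dedupe_adjacent | caesar(3) | drop_vowels

Check, running the answer program on each example:
  "qhcpgu" -> "ulgtky" -> "mdylcq" -> "mdylcq" -> "pgboft" -> "pgbft"
  "nddyvwmoyken" -> "rhhczaqscoir" -> "jzzursikugaj" -> "jzursikugaj" -> "mcxuvlnxjdm" -> "mcxvlnxjdm"
  "owgolt" -> "sakspx" -> "ksckhp" -> "ksckhp" -> "nvfnks" -> "nvfnks"
  "lyh" -> "pcl" -> "hud" -> "hud" -> "kxg" -> "kxg"
  "dlvhz" -> "hpzld" -> "zhrdv" -> "zhrdv" -> "ckugy" -> "ckgy"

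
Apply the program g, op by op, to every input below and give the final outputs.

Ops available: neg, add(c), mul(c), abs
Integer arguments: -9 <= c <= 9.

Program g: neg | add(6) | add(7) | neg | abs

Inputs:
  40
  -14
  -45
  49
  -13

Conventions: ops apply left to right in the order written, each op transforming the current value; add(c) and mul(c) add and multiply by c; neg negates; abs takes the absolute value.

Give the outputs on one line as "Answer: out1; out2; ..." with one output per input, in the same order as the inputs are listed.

Execution, op by op:
  40 -> -40 -> -34 -> -27 -> 27 -> 27
  -14 -> 14 -> 20 -> 27 -> -27 -> 27
  -45 -> 45 -> 51 -> 58 -> -58 -> 58
  49 -> -49 -> -43 -> -36 -> 36 -> 36
  -13 -> 13 -> 19 -> 26 -> -26 -> 26

27; 27; 58; 36; 26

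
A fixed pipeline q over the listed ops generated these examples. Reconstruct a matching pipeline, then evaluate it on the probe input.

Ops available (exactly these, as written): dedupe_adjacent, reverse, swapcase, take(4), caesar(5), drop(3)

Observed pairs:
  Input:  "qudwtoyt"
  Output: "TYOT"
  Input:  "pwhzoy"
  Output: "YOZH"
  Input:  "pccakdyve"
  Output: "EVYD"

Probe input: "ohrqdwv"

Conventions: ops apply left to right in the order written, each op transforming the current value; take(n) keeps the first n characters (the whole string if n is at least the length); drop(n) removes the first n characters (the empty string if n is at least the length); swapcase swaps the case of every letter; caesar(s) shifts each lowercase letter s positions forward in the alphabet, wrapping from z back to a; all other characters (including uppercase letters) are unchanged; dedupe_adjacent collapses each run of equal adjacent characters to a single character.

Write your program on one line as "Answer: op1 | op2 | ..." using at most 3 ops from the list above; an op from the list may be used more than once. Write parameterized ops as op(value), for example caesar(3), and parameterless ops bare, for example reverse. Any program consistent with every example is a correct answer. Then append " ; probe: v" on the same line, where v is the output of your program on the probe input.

swapcase | reverse | take(4) ; probe: "VWDQ"

Check, running the answer program on each example:
  "qudwtoyt" -> "QUDWTOYT" -> "TYOTWDUQ" -> "TYOT"
  "pwhzoy" -> "PWHZOY" -> "YOZHWP" -> "YOZH"
  "pccakdyve" -> "PCCAKDYVE" -> "EVYDKACCP" -> "EVYD"
  probe: "ohrqdwv" -> "OHRQDWV" -> "VWDQRHO" -> "VWDQ"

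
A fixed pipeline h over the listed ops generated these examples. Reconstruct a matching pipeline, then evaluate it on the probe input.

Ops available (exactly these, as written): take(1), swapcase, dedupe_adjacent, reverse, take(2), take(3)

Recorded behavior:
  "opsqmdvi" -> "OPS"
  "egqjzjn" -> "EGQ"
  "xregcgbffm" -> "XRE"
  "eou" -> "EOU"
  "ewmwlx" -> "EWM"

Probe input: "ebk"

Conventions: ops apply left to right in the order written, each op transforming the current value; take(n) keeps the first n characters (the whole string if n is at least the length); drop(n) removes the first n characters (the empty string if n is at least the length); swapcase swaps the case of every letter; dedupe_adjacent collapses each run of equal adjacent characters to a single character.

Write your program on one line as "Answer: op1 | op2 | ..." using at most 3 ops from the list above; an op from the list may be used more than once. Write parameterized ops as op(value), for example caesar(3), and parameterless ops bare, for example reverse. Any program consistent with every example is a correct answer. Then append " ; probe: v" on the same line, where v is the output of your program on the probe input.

take(3) | swapcase ; probe: "EBK"

Check, running the answer program on each example:
  "opsqmdvi" -> "ops" -> "OPS"
  "egqjzjn" -> "egq" -> "EGQ"
  "xregcgbffm" -> "xre" -> "XRE"
  "eou" -> "eou" -> "EOU"
  "ewmwlx" -> "ewm" -> "EWM"
  probe: "ebk" -> "ebk" -> "EBK"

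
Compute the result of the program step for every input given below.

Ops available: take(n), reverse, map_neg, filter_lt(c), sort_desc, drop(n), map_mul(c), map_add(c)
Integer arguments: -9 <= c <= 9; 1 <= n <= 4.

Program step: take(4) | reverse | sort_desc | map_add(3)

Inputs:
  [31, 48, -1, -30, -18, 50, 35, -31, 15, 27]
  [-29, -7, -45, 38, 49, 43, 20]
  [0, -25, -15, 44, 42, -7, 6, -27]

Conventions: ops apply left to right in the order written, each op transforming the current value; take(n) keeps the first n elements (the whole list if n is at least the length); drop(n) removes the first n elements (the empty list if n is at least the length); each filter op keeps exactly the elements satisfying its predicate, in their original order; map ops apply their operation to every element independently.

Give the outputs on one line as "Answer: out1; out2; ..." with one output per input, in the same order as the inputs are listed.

Execution, op by op:
  [31, 48, -1, -30, -18, 50, 35, -31, 15, 27] -> [31, 48, -1, -30] -> [-30, -1, 48, 31] -> [48, 31, -1, -30] -> [51, 34, 2, -27]
  [-29, -7, -45, 38, 49, 43, 20] -> [-29, -7, -45, 38] -> [38, -45, -7, -29] -> [38, -7, -29, -45] -> [41, -4, -26, -42]
  [0, -25, -15, 44, 42, -7, 6, -27] -> [0, -25, -15, 44] -> [44, -15, -25, 0] -> [44, 0, -15, -25] -> [47, 3, -12, -22]

[51, 34, 2, -27]; [41, -4, -26, -42]; [47, 3, -12, -22]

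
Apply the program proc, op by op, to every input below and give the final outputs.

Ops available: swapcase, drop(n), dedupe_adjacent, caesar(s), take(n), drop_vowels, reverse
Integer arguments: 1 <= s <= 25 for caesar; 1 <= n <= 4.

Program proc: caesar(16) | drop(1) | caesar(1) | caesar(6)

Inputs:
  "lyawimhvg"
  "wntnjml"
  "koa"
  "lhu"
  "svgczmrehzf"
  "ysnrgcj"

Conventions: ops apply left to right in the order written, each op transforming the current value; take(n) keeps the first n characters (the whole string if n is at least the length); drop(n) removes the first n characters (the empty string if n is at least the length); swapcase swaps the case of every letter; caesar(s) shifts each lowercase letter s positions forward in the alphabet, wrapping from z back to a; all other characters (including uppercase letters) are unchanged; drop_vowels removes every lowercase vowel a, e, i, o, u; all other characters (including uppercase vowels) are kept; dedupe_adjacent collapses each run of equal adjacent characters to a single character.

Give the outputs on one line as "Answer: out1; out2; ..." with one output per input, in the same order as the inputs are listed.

Execution, op by op:
  "lyawimhvg" -> "boqmycxlw" -> "oqmycxlw" -> "prnzdymx" -> "vxtfjesd"
  "wntnjml" -> "mdjdzcb" -> "djdzcb" -> "ekeadc" -> "kqkgji"
  "koa" -> "aeq" -> "eq" -> "fr" -> "lx"
  "lhu" -> "bxk" -> "xk" -> "yl" -> "er"
  "svgczmrehzf" -> "ilwspchuxpv" -> "lwspchuxpv" -> "mxtqdivyqw" -> "sdzwjobewc"
  "ysnrgcj" -> "oidhwsz" -> "idhwsz" -> "jeixta" -> "pkodzg"

"vxtfjesd"; "kqkgji"; "lx"; "er"; "sdzwjobewc"; "pkodzg"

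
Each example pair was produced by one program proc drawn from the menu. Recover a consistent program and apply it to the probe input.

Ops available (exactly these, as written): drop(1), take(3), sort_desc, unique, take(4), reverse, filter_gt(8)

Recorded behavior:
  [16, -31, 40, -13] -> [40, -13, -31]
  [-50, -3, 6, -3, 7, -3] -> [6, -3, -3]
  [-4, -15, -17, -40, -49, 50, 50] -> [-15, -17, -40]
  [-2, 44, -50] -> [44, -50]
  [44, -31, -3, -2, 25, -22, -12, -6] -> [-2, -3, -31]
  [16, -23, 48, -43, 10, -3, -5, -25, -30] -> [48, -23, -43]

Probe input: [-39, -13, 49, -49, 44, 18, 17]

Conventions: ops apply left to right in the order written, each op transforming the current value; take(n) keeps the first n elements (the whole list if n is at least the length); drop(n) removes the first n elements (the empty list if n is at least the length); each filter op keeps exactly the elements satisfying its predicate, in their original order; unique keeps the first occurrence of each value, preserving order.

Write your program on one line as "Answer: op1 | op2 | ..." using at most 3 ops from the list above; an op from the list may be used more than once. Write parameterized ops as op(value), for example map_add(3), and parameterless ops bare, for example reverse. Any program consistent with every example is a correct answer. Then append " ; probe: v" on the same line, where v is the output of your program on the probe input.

take(4) | drop(1) | sort_desc ; probe: [49, -13, -49]

Check, running the answer program on each example:
  [16, -31, 40, -13] -> [16, -31, 40, -13] -> [-31, 40, -13] -> [40, -13, -31]
  [-50, -3, 6, -3, 7, -3] -> [-50, -3, 6, -3] -> [-3, 6, -3] -> [6, -3, -3]
  [-4, -15, -17, -40, -49, 50, 50] -> [-4, -15, -17, -40] -> [-15, -17, -40] -> [-15, -17, -40]
  [-2, 44, -50] -> [-2, 44, -50] -> [44, -50] -> [44, -50]
  [44, -31, -3, -2, 25, -22, -12, -6] -> [44, -31, -3, -2] -> [-31, -3, -2] -> [-2, -3, -31]
  [16, -23, 48, -43, 10, -3, -5, -25, -30] -> [16, -23, 48, -43] -> [-23, 48, -43] -> [48, -23, -43]
  probe: [-39, -13, 49, -49, 44, 18, 17] -> [-39, -13, 49, -49] -> [-13, 49, -49] -> [49, -13, -49]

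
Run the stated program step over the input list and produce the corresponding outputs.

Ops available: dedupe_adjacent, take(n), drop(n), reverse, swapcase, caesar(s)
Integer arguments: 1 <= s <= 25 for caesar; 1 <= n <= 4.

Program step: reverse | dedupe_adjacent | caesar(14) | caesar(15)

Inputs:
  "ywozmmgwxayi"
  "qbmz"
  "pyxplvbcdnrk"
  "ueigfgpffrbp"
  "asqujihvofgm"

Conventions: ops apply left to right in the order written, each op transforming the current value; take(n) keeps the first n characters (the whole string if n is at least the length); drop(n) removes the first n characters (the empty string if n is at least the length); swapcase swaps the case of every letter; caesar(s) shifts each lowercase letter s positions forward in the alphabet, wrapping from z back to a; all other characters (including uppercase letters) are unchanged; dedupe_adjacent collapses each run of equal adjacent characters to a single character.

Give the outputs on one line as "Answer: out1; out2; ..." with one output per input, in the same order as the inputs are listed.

"lbdazjpcrzb"; "cpet"; "nuqgfeyosabs"; "seuisjijlhx"; "pjiryklmxtvd"

Execution, op by op:
  "ywozmmgwxayi" -> "iyaxwgmmzowy" -> "iyaxwgmzowy" -> "wmolkuanckm" -> "lbdazjpcrzb"
  "qbmz" -> "zmbq" -> "zmbq" -> "nape" -> "cpet"
  "pyxplvbcdnrk" -> "krndcbvlpxyp" -> "krndcbvlpxyp" -> "yfbrqpjzdlmd" -> "nuqgfeyosabs"
  "ueigfgpffrbp" -> "pbrffpgfgieu" -> "pbrfpgfgieu" -> "dpftdutuwsi" -> "seuisjijlhx"
  "asqujihvofgm" -> "mgfovhijuqsa" -> "mgfovhijuqsa" -> "autcjvwxiego" -> "pjiryklmxtvd"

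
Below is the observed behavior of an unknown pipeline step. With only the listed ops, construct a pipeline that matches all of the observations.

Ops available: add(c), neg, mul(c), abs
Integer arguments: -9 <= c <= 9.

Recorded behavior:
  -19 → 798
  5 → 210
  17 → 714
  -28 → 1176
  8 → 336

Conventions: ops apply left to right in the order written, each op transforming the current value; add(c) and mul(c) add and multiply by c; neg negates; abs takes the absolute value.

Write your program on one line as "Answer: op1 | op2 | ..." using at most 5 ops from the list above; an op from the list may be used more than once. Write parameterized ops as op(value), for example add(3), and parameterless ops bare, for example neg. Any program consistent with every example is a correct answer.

abs | mul(7) | mul(-1) | mul(-6)

Check, running the answer program on each example:
  -19 -> 19 -> 133 -> -133 -> 798
  5 -> 5 -> 35 -> -35 -> 210
  17 -> 17 -> 119 -> -119 -> 714
  -28 -> 28 -> 196 -> -196 -> 1176
  8 -> 8 -> 56 -> -56 -> 336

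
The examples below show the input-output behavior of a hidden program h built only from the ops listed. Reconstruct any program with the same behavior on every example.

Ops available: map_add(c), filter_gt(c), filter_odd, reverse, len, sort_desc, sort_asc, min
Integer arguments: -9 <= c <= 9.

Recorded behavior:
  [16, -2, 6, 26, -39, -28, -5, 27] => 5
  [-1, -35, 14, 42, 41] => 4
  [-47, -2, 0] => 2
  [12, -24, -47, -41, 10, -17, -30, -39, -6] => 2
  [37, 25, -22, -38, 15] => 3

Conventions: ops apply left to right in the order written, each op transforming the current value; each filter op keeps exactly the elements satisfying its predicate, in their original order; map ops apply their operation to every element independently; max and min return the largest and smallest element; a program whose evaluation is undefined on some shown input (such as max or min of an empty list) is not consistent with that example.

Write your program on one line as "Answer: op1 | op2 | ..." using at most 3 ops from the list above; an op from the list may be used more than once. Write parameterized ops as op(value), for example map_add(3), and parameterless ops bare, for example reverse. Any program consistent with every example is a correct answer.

reverse | filter_gt(-4) | len

Check, running the answer program on each example:
  [16, -2, 6, 26, -39, -28, -5, 27] -> [27, -5, -28, -39, 26, 6, -2, 16] -> [27, 26, 6, -2, 16] -> 5
  [-1, -35, 14, 42, 41] -> [41, 42, 14, -35, -1] -> [41, 42, 14, -1] -> 4
  [-47, -2, 0] -> [0, -2, -47] -> [0, -2] -> 2
  [12, -24, -47, -41, 10, -17, -30, -39, -6] -> [-6, -39, -30, -17, 10, -41, -47, -24, 12] -> [10, 12] -> 2
  [37, 25, -22, -38, 15] -> [15, -38, -22, 25, 37] -> [15, 25, 37] -> 3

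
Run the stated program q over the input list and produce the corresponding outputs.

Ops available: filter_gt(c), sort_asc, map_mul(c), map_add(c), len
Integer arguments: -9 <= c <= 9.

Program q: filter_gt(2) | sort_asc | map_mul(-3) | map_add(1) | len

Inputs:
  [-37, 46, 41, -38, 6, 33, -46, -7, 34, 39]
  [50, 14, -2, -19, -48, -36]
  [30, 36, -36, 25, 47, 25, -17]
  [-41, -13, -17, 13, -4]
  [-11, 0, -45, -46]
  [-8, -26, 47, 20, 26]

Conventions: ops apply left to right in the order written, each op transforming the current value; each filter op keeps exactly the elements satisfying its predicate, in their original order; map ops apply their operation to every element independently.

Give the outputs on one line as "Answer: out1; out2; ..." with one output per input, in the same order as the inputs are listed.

Execution, op by op:
  [-37, 46, 41, -38, 6, 33, -46, -7, 34, 39] -> [46, 41, 6, 33, 34, 39] -> [6, 33, 34, 39, 41, 46] -> [-18, -99, -102, -117, -123, -138] -> [-17, -98, -101, -116, -122, -137] -> 6
  [50, 14, -2, -19, -48, -36] -> [50, 14] -> [14, 50] -> [-42, -150] -> [-41, -149] -> 2
  [30, 36, -36, 25, 47, 25, -17] -> [30, 36, 25, 47, 25] -> [25, 25, 30, 36, 47] -> [-75, -75, -90, -108, -141] -> [-74, -74, -89, -107, -140] -> 5
  [-41, -13, -17, 13, -4] -> [13] -> [13] -> [-39] -> [-38] -> 1
  [-11, 0, -45, -46] -> [] -> [] -> [] -> [] -> 0
  [-8, -26, 47, 20, 26] -> [47, 20, 26] -> [20, 26, 47] -> [-60, -78, -141] -> [-59, -77, -140] -> 3

6; 2; 5; 1; 0; 3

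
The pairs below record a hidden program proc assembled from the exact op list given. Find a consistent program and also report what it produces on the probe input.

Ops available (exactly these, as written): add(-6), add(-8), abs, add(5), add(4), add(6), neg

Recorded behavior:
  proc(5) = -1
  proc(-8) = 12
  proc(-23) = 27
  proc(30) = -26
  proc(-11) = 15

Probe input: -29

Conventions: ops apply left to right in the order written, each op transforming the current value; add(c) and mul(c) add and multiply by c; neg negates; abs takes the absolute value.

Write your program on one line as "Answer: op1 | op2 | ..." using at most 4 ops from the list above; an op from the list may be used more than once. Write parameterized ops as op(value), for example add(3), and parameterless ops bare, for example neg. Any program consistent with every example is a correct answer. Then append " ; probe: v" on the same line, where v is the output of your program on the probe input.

add(4) | add(-8) | neg ; probe: 33

Check, running the answer program on each example:
  5 -> 9 -> 1 -> -1
  -8 -> -4 -> -12 -> 12
  -23 -> -19 -> -27 -> 27
  30 -> 34 -> 26 -> -26
  -11 -> -7 -> -15 -> 15
  probe: -29 -> -25 -> -33 -> 33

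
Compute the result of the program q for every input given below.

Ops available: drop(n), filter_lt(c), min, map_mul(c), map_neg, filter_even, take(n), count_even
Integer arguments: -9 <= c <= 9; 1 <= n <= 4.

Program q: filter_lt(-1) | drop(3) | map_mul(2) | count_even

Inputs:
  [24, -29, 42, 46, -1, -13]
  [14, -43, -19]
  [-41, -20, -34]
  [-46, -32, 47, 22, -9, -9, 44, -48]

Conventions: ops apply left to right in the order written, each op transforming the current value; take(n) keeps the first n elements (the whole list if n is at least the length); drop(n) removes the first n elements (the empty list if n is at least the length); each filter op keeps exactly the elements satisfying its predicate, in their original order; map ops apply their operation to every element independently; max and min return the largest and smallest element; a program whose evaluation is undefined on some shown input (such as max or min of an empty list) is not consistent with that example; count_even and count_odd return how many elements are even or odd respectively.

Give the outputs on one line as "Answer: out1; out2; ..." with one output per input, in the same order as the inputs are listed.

0; 0; 0; 2

Execution, op by op:
  [24, -29, 42, 46, -1, -13] -> [-29, -13] -> [] -> [] -> 0
  [14, -43, -19] -> [-43, -19] -> [] -> [] -> 0
  [-41, -20, -34] -> [-41, -20, -34] -> [] -> [] -> 0
  [-46, -32, 47, 22, -9, -9, 44, -48] -> [-46, -32, -9, -9, -48] -> [-9, -48] -> [-18, -96] -> 2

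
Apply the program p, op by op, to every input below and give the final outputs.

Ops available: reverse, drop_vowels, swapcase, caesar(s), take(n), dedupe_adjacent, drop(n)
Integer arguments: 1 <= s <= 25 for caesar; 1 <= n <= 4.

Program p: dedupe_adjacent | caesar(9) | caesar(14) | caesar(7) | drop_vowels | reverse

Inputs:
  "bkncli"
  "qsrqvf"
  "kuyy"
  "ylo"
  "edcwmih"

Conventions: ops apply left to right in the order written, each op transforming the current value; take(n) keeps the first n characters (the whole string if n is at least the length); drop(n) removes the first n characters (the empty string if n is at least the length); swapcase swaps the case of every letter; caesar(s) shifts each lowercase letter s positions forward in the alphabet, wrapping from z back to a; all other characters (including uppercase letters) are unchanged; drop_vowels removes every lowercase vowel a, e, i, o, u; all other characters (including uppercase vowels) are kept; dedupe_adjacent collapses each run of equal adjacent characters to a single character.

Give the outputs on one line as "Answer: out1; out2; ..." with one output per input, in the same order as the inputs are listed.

"mpgrf"; "jzvw"; "cy"; "spc"; "lmqgh"

Execution, op by op:
  "bkncli" -> "bkncli" -> "ktwlur" -> "yhkzif" -> "forgpm" -> "frgpm" -> "mpgrf"
  "qsrqvf" -> "qsrqvf" -> "zbazeo" -> "nponsc" -> "uwvuzj" -> "wvzj" -> "jzvw"
  "kuyy" -> "kuy" -> "tdh" -> "hrv" -> "oyc" -> "yc" -> "cy"
  "ylo" -> "ylo" -> "hux" -> "vil" -> "cps" -> "cps" -> "spc"
  "edcwmih" -> "edcwmih" -> "nmlfvrq" -> "baztjfe" -> "ihgaqml" -> "hgqml" -> "lmqgh"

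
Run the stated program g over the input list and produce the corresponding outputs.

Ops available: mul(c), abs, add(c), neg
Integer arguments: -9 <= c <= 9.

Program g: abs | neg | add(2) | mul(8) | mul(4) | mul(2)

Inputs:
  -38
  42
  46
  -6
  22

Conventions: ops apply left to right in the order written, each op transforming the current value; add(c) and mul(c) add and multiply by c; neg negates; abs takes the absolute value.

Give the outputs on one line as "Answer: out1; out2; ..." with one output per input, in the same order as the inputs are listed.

Execution, op by op:
  -38 -> 38 -> -38 -> -36 -> -288 -> -1152 -> -2304
  42 -> 42 -> -42 -> -40 -> -320 -> -1280 -> -2560
  46 -> 46 -> -46 -> -44 -> -352 -> -1408 -> -2816
  -6 -> 6 -> -6 -> -4 -> -32 -> -128 -> -256
  22 -> 22 -> -22 -> -20 -> -160 -> -640 -> -1280

-2304; -2560; -2816; -256; -1280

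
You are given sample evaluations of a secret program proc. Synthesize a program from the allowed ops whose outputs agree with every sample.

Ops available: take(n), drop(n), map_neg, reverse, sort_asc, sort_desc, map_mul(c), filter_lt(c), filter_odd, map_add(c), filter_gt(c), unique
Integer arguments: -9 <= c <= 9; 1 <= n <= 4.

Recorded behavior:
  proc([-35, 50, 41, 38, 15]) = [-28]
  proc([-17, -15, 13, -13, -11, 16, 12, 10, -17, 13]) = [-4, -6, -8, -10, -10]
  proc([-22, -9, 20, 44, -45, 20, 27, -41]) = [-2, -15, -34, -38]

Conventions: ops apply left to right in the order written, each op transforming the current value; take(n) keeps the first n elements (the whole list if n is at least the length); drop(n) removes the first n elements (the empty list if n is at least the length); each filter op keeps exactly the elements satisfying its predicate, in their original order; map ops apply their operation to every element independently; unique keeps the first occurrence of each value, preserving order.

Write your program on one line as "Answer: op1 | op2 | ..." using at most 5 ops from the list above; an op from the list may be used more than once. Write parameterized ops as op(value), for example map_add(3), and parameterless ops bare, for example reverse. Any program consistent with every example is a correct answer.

sort_asc | sort_desc | map_add(7) | filter_lt(6)

Check, running the answer program on each example:
  [-35, 50, 41, 38, 15] -> [-35, 15, 38, 41, 50] -> [50, 41, 38, 15, -35] -> [57, 48, 45, 22, -28] -> [-28]
  [-17, -15, 13, -13, -11, 16, 12, 10, -17, 13] -> [-17, -17, -15, -13, -11, 10, 12, 13, 13, 16] -> [16, 13, 13, 12, 10, -11, -13, -15, -17, -17] -> [23, 20, 20, 19, 17, -4, -6, -8, -10, -10] -> [-4, -6, -8, -10, -10]
  [-22, -9, 20, 44, -45, 20, 27, -41] -> [-45, -41, -22, -9, 20, 20, 27, 44] -> [44, 27, 20, 20, -9, -22, -41, -45] -> [51, 34, 27, 27, -2, -15, -34, -38] -> [-2, -15, -34, -38]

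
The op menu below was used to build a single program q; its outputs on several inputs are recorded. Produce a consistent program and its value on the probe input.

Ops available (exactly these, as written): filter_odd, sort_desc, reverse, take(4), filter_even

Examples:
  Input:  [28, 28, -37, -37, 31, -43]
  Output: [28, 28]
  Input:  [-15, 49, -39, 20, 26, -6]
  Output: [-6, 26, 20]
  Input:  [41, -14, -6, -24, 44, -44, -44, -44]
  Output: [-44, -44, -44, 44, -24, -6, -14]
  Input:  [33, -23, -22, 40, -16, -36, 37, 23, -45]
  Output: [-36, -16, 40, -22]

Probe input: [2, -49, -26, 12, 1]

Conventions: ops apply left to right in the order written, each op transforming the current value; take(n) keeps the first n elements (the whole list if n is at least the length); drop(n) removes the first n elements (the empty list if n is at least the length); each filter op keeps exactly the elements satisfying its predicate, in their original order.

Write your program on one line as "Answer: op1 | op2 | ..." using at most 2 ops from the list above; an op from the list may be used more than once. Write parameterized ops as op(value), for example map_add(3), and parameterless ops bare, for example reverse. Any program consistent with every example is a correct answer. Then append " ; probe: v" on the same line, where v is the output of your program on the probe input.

reverse | filter_even ; probe: [12, -26, 2]

Check, running the answer program on each example:
  [28, 28, -37, -37, 31, -43] -> [-43, 31, -37, -37, 28, 28] -> [28, 28]
  [-15, 49, -39, 20, 26, -6] -> [-6, 26, 20, -39, 49, -15] -> [-6, 26, 20]
  [41, -14, -6, -24, 44, -44, -44, -44] -> [-44, -44, -44, 44, -24, -6, -14, 41] -> [-44, -44, -44, 44, -24, -6, -14]
  [33, -23, -22, 40, -16, -36, 37, 23, -45] -> [-45, 23, 37, -36, -16, 40, -22, -23, 33] -> [-36, -16, 40, -22]
  probe: [2, -49, -26, 12, 1] -> [1, 12, -26, -49, 2] -> [12, -26, 2]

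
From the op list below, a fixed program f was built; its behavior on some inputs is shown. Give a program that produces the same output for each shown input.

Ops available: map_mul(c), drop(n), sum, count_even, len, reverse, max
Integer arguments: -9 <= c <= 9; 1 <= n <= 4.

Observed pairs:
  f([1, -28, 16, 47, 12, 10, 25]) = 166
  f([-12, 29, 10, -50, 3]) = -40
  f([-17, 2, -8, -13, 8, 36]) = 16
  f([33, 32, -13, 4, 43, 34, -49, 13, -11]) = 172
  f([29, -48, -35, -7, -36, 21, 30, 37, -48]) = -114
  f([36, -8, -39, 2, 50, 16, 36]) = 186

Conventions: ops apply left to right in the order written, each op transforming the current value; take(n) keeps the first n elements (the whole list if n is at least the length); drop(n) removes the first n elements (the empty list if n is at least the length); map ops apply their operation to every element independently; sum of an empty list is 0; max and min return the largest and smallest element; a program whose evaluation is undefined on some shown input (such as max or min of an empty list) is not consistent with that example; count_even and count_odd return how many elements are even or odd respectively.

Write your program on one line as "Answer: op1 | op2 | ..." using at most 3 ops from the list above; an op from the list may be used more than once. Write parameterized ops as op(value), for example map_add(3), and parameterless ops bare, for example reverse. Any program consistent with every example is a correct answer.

reverse | map_mul(2) | sum

Check, running the answer program on each example:
  [1, -28, 16, 47, 12, 10, 25] -> [25, 10, 12, 47, 16, -28, 1] -> [50, 20, 24, 94, 32, -56, 2] -> 166
  [-12, 29, 10, -50, 3] -> [3, -50, 10, 29, -12] -> [6, -100, 20, 58, -24] -> -40
  [-17, 2, -8, -13, 8, 36] -> [36, 8, -13, -8, 2, -17] -> [72, 16, -26, -16, 4, -34] -> 16
  [33, 32, -13, 4, 43, 34, -49, 13, -11] -> [-11, 13, -49, 34, 43, 4, -13, 32, 33] -> [-22, 26, -98, 68, 86, 8, -26, 64, 66] -> 172
  [29, -48, -35, -7, -36, 21, 30, 37, -48] -> [-48, 37, 30, 21, -36, -7, -35, -48, 29] -> [-96, 74, 60, 42, -72, -14, -70, -96, 58] -> -114
  [36, -8, -39, 2, 50, 16, 36] -> [36, 16, 50, 2, -39, -8, 36] -> [72, 32, 100, 4, -78, -16, 72] -> 186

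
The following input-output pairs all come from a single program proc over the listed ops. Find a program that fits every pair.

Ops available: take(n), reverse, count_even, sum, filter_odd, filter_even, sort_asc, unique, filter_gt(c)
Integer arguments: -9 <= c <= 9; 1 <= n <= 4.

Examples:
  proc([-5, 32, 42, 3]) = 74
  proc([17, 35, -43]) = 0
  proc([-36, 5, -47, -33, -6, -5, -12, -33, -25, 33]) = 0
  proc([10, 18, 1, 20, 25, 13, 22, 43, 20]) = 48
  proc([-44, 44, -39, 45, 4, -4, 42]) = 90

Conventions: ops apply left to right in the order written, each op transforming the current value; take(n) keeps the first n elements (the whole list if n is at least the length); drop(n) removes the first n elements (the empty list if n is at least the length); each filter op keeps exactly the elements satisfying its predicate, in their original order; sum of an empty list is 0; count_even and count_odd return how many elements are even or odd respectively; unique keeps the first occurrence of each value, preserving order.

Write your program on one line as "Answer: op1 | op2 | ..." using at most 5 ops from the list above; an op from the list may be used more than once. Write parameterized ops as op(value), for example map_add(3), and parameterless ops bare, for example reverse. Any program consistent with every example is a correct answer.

filter_gt(-4) | unique | take(4) | filter_even | sum

Check, running the answer program on each example:
  [-5, 32, 42, 3] -> [32, 42, 3] -> [32, 42, 3] -> [32, 42, 3] -> [32, 42] -> 74
  [17, 35, -43] -> [17, 35] -> [17, 35] -> [17, 35] -> [] -> 0
  [-36, 5, -47, -33, -6, -5, -12, -33, -25, 33] -> [5, 33] -> [5, 33] -> [5, 33] -> [] -> 0
  [10, 18, 1, 20, 25, 13, 22, 43, 20] -> [10, 18, 1, 20, 25, 13, 22, 43, 20] -> [10, 18, 1, 20, 25, 13, 22, 43] -> [10, 18, 1, 20] -> [10, 18, 20] -> 48
  [-44, 44, -39, 45, 4, -4, 42] -> [44, 45, 4, 42] -> [44, 45, 4, 42] -> [44, 45, 4, 42] -> [44, 4, 42] -> 90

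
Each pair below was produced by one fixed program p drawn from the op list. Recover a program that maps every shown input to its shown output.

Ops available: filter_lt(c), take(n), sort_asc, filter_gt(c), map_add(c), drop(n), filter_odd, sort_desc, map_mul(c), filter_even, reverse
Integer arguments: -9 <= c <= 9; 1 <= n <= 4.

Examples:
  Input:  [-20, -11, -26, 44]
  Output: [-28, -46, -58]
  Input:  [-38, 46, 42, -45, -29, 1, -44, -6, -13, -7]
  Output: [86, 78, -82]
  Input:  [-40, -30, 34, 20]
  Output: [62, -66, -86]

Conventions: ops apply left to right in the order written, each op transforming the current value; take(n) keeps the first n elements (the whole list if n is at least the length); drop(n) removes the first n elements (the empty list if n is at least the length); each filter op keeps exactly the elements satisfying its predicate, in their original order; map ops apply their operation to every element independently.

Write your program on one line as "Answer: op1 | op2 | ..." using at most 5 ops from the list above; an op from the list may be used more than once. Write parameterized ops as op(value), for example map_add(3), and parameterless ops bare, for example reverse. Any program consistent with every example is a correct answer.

map_add(-3) | take(3) | sort_desc | map_mul(2)

Check, running the answer program on each example:
  [-20, -11, -26, 44] -> [-23, -14, -29, 41] -> [-23, -14, -29] -> [-14, -23, -29] -> [-28, -46, -58]
  [-38, 46, 42, -45, -29, 1, -44, -6, -13, -7] -> [-41, 43, 39, -48, -32, -2, -47, -9, -16, -10] -> [-41, 43, 39] -> [43, 39, -41] -> [86, 78, -82]
  [-40, -30, 34, 20] -> [-43, -33, 31, 17] -> [-43, -33, 31] -> [31, -33, -43] -> [62, -66, -86]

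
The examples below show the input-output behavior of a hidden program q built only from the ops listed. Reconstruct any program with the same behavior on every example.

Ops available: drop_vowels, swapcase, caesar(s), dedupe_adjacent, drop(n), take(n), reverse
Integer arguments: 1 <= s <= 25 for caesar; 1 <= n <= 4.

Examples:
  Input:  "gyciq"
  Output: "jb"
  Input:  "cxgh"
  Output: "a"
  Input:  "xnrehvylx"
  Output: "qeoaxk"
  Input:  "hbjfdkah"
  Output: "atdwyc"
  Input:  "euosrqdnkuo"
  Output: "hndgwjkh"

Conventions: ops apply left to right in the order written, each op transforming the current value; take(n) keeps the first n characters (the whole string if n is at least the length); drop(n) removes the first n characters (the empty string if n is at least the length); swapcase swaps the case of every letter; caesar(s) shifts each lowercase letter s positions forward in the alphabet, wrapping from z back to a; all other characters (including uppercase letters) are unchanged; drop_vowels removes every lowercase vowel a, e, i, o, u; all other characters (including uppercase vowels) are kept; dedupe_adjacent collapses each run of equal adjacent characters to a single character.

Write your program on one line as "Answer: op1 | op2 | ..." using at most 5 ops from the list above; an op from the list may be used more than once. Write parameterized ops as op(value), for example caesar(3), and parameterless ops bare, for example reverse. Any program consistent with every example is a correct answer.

drop(2) | caesar(2) | drop_vowels | reverse | caesar(17)

Check, running the answer program on each example:
  "gyciq" -> "ciq" -> "eks" -> "ks" -> "sk" -> "jb"
  "cxgh" -> "gh" -> "ij" -> "j" -> "j" -> "a"
  "xnrehvylx" -> "rehvylx" -> "tgjxanz" -> "tgjxnz" -> "znxjgt" -> "qeoaxk"
  "hbjfdkah" -> "jfdkah" -> "lhfmcj" -> "lhfmcj" -> "jcmfhl" -> "atdwyc"
  "euosrqdnkuo" -> "osrqdnkuo" -> "qutsfpmwq" -> "qtsfpmwq" -> "qwmpfstq" -> "hndgwjkh"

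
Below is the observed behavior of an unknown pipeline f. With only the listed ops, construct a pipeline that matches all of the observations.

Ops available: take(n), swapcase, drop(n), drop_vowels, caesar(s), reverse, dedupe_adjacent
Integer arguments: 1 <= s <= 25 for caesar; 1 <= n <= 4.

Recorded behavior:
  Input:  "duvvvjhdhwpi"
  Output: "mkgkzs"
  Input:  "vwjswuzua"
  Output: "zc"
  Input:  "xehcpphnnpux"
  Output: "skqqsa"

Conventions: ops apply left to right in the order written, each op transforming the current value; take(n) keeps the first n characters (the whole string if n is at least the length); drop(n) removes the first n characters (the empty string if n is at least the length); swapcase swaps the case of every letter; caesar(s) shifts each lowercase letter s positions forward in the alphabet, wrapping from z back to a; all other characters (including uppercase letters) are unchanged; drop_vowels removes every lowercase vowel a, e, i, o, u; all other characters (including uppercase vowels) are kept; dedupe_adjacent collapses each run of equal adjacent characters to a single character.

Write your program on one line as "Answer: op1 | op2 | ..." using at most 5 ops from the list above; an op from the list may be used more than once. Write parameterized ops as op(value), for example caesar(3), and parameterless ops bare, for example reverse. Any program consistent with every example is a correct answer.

drop_vowels | drop(4) | caesar(19) | caesar(10)

Check, running the answer program on each example:
  "duvvvjhdhwpi" -> "dvvvjhdhwp" -> "jhdhwp" -> "cawapi" -> "mkgkzs"
  "vwjswuzua" -> "vwjswz" -> "wz" -> "ps" -> "zc"
  "xehcpphnnpux" -> "xhcpphnnpx" -> "phnnpx" -> "iaggiq" -> "skqqsa"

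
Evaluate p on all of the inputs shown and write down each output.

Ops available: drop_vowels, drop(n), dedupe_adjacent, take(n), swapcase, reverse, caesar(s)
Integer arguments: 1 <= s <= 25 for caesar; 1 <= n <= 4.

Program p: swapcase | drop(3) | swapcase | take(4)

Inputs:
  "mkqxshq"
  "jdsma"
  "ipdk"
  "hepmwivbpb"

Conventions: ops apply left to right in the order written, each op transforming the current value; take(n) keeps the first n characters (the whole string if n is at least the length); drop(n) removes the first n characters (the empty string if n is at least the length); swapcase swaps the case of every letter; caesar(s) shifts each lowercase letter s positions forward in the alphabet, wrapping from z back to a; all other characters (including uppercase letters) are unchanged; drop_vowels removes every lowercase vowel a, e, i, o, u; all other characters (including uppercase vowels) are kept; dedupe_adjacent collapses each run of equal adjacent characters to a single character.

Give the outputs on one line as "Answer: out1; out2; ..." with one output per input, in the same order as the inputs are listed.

Execution, op by op:
  "mkqxshq" -> "MKQXSHQ" -> "XSHQ" -> "xshq" -> "xshq"
  "jdsma" -> "JDSMA" -> "MA" -> "ma" -> "ma"
  "ipdk" -> "IPDK" -> "K" -> "k" -> "k"
  "hepmwivbpb" -> "HEPMWIVBPB" -> "MWIVBPB" -> "mwivbpb" -> "mwiv"

"xshq"; "ma"; "k"; "mwiv"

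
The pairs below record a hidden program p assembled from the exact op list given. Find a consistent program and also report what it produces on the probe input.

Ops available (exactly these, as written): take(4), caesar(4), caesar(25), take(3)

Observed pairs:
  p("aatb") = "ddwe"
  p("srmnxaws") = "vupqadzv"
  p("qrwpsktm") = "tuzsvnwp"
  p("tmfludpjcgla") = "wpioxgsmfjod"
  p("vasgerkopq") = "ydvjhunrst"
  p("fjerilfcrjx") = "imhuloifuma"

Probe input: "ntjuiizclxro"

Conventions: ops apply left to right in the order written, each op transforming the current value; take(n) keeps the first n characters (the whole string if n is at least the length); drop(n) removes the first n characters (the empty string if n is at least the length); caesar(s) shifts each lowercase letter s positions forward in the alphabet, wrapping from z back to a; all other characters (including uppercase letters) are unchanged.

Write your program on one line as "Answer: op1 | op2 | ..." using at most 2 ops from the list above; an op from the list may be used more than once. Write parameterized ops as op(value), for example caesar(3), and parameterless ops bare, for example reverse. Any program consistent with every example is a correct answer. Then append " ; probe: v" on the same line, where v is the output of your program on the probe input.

caesar(25) | caesar(4) ; probe: "qwmxllcfoaur"

Check, running the answer program on each example:
  "aatb" -> "zzsa" -> "ddwe"
  "srmnxaws" -> "rqlmwzvr" -> "vupqadzv"
  "qrwpsktm" -> "pqvorjsl" -> "tuzsvnwp"
  "tmfludpjcgla" -> "slektcoibfkz" -> "wpioxgsmfjod"
  "vasgerkopq" -> "uzrfdqjnop" -> "ydvjhunrst"
  "fjerilfcrjx" -> "eidqhkebqiw" -> "imhuloifuma"
  probe: "ntjuiizclxro" -> "msithhybkwqn" -> "qwmxllcfoaur"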